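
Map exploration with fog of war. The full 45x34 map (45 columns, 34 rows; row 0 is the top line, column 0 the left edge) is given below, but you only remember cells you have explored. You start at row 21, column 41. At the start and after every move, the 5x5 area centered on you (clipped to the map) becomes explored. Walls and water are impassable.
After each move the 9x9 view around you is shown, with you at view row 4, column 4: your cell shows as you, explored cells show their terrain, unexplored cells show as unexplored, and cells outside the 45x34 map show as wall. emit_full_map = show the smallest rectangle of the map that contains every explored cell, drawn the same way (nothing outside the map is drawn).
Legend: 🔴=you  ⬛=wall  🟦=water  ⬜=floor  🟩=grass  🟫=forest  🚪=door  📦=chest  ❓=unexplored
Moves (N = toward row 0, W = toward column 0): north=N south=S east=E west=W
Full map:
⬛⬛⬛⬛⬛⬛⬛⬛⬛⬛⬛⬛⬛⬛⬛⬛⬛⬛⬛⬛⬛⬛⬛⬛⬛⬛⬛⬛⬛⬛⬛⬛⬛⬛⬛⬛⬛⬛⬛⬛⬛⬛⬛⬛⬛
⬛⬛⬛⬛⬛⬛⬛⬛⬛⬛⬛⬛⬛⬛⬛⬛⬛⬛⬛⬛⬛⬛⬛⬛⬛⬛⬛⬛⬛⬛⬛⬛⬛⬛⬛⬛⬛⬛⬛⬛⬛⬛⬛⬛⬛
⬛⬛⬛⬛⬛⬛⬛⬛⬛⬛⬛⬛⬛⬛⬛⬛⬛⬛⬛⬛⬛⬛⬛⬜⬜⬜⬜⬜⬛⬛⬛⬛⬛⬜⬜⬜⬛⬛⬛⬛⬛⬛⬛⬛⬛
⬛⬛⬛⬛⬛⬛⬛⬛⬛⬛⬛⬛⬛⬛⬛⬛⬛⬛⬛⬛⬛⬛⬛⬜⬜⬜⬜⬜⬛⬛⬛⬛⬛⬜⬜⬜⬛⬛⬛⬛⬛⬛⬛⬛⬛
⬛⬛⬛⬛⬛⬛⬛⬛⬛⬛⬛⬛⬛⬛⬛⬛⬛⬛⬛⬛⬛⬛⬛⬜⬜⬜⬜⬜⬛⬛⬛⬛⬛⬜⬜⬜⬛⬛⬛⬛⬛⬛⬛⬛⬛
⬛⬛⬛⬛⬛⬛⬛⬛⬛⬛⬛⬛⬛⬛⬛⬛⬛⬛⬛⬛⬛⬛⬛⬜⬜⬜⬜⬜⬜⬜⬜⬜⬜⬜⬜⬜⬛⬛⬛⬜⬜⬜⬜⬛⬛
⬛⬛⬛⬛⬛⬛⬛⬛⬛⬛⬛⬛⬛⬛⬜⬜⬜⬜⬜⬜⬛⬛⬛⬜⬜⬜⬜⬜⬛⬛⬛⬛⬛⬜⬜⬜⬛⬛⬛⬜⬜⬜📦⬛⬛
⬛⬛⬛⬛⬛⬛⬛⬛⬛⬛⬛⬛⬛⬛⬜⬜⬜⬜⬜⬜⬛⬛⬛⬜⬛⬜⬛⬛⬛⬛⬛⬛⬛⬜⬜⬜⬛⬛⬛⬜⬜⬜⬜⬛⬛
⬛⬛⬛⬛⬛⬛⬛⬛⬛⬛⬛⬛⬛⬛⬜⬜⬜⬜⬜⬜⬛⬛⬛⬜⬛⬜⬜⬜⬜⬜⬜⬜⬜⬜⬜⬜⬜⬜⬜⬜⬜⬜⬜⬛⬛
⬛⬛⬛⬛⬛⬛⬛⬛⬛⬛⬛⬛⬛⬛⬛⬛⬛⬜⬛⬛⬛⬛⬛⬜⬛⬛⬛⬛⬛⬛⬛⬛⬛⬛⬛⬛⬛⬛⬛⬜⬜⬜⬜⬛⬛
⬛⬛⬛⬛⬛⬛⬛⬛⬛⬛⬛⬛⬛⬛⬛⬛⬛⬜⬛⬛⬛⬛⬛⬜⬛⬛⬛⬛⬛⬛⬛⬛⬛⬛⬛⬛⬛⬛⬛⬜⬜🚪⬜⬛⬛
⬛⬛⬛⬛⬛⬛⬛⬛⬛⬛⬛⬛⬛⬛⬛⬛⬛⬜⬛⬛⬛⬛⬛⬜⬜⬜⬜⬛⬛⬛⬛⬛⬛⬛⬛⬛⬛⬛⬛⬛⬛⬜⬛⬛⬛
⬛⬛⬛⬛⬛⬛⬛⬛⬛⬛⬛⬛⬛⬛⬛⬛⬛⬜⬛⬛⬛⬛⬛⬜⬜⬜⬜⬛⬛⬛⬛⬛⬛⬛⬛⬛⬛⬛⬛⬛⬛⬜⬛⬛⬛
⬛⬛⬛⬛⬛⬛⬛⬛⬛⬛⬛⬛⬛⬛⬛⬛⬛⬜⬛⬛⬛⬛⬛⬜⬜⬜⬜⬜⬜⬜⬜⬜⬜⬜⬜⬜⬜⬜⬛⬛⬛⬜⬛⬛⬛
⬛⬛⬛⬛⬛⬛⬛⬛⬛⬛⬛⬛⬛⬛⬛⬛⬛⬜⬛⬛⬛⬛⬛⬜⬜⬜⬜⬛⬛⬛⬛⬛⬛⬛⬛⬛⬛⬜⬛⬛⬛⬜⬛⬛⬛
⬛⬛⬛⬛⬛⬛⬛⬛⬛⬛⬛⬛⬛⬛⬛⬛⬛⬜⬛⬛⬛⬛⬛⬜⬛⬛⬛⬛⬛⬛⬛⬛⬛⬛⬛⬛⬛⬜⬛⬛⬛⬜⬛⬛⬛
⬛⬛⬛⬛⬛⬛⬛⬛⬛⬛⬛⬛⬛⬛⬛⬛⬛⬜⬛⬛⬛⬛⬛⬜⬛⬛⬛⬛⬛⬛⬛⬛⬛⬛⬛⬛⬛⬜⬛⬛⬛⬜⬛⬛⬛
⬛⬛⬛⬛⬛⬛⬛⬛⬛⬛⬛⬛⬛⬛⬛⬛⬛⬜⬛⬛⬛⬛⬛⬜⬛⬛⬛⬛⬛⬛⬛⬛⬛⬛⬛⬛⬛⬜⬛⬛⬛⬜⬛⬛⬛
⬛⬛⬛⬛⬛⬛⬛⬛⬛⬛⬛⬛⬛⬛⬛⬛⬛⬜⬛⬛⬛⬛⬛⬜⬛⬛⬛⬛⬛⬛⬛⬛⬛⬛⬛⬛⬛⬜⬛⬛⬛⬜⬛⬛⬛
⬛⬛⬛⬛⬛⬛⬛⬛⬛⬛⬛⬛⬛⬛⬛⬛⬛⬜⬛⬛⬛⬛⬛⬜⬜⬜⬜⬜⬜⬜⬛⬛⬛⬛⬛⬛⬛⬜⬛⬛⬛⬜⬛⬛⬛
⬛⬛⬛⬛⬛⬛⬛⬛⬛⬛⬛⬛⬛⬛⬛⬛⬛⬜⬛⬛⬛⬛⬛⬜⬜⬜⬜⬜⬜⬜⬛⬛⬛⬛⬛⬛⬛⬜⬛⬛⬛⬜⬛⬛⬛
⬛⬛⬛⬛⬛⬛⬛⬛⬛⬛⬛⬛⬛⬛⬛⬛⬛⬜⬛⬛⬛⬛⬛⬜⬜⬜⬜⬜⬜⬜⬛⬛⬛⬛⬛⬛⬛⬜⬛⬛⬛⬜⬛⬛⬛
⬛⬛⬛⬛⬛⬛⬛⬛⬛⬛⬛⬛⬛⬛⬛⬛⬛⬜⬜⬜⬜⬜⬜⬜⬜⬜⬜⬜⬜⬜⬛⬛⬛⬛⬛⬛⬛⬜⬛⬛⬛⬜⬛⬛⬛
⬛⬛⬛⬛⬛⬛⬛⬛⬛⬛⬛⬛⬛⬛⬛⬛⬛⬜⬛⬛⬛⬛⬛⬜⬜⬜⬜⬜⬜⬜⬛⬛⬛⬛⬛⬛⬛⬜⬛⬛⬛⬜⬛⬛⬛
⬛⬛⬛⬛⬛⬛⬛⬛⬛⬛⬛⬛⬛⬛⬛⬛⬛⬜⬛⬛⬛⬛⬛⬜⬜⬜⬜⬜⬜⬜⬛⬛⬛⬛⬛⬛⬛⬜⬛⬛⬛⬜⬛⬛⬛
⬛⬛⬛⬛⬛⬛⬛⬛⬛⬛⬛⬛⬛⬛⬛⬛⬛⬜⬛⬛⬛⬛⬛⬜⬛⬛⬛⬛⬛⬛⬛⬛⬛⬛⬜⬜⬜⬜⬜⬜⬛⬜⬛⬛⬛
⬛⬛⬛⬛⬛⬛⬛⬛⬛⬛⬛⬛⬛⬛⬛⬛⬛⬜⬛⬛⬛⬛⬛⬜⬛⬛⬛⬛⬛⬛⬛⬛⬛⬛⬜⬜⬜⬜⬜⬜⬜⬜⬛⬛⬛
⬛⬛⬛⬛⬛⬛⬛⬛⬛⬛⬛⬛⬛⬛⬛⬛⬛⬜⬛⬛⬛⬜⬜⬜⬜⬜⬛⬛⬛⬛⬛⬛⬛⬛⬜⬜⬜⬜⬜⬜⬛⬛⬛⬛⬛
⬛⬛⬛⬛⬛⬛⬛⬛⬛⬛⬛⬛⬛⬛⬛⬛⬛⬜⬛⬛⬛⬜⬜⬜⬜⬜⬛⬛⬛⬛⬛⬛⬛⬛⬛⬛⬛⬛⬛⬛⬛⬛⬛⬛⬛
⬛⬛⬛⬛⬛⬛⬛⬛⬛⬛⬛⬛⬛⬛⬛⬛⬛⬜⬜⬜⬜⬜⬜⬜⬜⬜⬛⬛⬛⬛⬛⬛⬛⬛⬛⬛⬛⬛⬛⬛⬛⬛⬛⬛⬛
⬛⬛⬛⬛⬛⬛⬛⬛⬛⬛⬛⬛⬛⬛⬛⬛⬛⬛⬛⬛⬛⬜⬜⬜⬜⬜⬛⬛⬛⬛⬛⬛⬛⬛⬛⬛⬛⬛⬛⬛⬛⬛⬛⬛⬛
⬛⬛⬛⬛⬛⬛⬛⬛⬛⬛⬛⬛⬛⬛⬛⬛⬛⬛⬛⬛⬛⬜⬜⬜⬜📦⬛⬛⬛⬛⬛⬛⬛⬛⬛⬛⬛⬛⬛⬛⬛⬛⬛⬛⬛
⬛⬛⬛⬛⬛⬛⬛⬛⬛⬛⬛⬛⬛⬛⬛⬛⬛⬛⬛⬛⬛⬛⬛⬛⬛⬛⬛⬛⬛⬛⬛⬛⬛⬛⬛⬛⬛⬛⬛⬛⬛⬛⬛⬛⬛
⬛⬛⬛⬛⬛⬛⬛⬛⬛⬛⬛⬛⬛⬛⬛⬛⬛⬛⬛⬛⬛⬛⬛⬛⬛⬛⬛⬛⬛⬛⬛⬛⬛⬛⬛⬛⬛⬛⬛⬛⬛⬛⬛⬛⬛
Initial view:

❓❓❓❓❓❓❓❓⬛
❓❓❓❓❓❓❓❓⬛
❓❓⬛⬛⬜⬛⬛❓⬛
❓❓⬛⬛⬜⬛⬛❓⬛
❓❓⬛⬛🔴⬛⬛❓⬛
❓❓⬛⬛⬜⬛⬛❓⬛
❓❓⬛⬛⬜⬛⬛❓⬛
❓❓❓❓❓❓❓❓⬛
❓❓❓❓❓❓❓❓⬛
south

❓❓❓❓❓❓❓❓⬛
❓❓⬛⬛⬜⬛⬛❓⬛
❓❓⬛⬛⬜⬛⬛❓⬛
❓❓⬛⬛⬜⬛⬛❓⬛
❓❓⬛⬛🔴⬛⬛❓⬛
❓❓⬛⬛⬜⬛⬛❓⬛
❓❓⬛⬛⬜⬛⬛❓⬛
❓❓❓❓❓❓❓❓⬛
❓❓❓❓❓❓❓❓⬛

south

❓❓⬛⬛⬜⬛⬛❓⬛
❓❓⬛⬛⬜⬛⬛❓⬛
❓❓⬛⬛⬜⬛⬛❓⬛
❓❓⬛⬛⬜⬛⬛❓⬛
❓❓⬛⬛🔴⬛⬛❓⬛
❓❓⬛⬛⬜⬛⬛❓⬛
❓❓⬜⬛⬜⬛⬛❓⬛
❓❓❓❓❓❓❓❓⬛
❓❓❓❓❓❓❓❓⬛

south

❓❓⬛⬛⬜⬛⬛❓⬛
❓❓⬛⬛⬜⬛⬛❓⬛
❓❓⬛⬛⬜⬛⬛❓⬛
❓❓⬛⬛⬜⬛⬛❓⬛
❓❓⬛⬛🔴⬛⬛❓⬛
❓❓⬜⬛⬜⬛⬛❓⬛
❓❓⬜⬜⬜⬛⬛❓⬛
❓❓❓❓❓❓❓❓⬛
❓❓❓❓❓❓❓❓⬛

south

❓❓⬛⬛⬜⬛⬛❓⬛
❓❓⬛⬛⬜⬛⬛❓⬛
❓❓⬛⬛⬜⬛⬛❓⬛
❓❓⬛⬛⬜⬛⬛❓⬛
❓❓⬜⬛🔴⬛⬛❓⬛
❓❓⬜⬜⬜⬛⬛❓⬛
❓❓⬜⬛⬛⬛⬛❓⬛
❓❓❓❓❓❓❓❓⬛
❓❓❓❓❓❓❓❓⬛

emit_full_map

⬛⬛⬜⬛⬛
⬛⬛⬜⬛⬛
⬛⬛⬜⬛⬛
⬛⬛⬜⬛⬛
⬛⬛⬜⬛⬛
⬛⬛⬜⬛⬛
⬜⬛🔴⬛⬛
⬜⬜⬜⬛⬛
⬜⬛⬛⬛⬛

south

❓❓⬛⬛⬜⬛⬛❓⬛
❓❓⬛⬛⬜⬛⬛❓⬛
❓❓⬛⬛⬜⬛⬛❓⬛
❓❓⬜⬛⬜⬛⬛❓⬛
❓❓⬜⬜🔴⬛⬛❓⬛
❓❓⬜⬛⬛⬛⬛❓⬛
❓❓⬛⬛⬛⬛⬛❓⬛
❓❓❓❓❓❓❓❓⬛
❓❓❓❓❓❓❓❓⬛

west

❓❓❓⬛⬛⬜⬛⬛❓
❓❓❓⬛⬛⬜⬛⬛❓
❓❓⬛⬛⬛⬜⬛⬛❓
❓❓⬜⬜⬛⬜⬛⬛❓
❓❓⬜⬜🔴⬜⬛⬛❓
❓❓⬜⬜⬛⬛⬛⬛❓
❓❓⬛⬛⬛⬛⬛⬛❓
❓❓❓❓❓❓❓❓❓
❓❓❓❓❓❓❓❓❓

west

❓❓❓❓⬛⬛⬜⬛⬛
❓❓❓❓⬛⬛⬜⬛⬛
❓❓⬜⬛⬛⬛⬜⬛⬛
❓❓⬜⬜⬜⬛⬜⬛⬛
❓❓⬜⬜🔴⬜⬜⬛⬛
❓❓⬜⬜⬜⬛⬛⬛⬛
❓❓⬛⬛⬛⬛⬛⬛⬛
❓❓❓❓❓❓❓❓❓
❓❓❓❓❓❓❓❓❓

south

❓❓❓❓⬛⬛⬜⬛⬛
❓❓⬜⬛⬛⬛⬜⬛⬛
❓❓⬜⬜⬜⬛⬜⬛⬛
❓❓⬜⬜⬜⬜⬜⬛⬛
❓❓⬜⬜🔴⬛⬛⬛⬛
❓❓⬛⬛⬛⬛⬛⬛⬛
❓❓⬛⬛⬛⬛⬛❓❓
❓❓❓❓❓❓❓❓❓
❓❓❓❓❓❓❓❓❓

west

❓❓❓❓❓⬛⬛⬜⬛
❓❓❓⬜⬛⬛⬛⬜⬛
❓❓⬜⬜⬜⬜⬛⬜⬛
❓❓⬜⬜⬜⬜⬜⬜⬛
❓❓⬜⬜🔴⬜⬛⬛⬛
❓❓⬛⬛⬛⬛⬛⬛⬛
❓❓⬛⬛⬛⬛⬛⬛❓
❓❓❓❓❓❓❓❓❓
❓❓❓❓❓❓❓❓❓

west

❓❓❓❓❓❓⬛⬛⬜
❓❓❓❓⬜⬛⬛⬛⬜
❓❓⬜⬜⬜⬜⬜⬛⬜
❓❓⬜⬜⬜⬜⬜⬜⬜
❓❓⬜⬜🔴⬜⬜⬛⬛
❓❓⬛⬛⬛⬛⬛⬛⬛
❓❓⬛⬛⬛⬛⬛⬛⬛
❓❓❓❓❓❓❓❓❓
❓❓❓❓❓❓❓❓❓

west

❓❓❓❓❓❓❓⬛⬛
❓❓❓❓❓⬜⬛⬛⬛
❓❓⬜⬜⬜⬜⬜⬜⬛
❓❓⬜⬜⬜⬜⬜⬜⬜
❓❓⬜⬜🔴⬜⬜⬜⬛
❓❓⬛⬛⬛⬛⬛⬛⬛
❓❓⬛⬛⬛⬛⬛⬛⬛
❓❓❓❓❓❓❓❓❓
❓❓❓❓❓❓❓❓❓

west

❓❓❓❓❓❓❓❓⬛
❓❓❓❓❓❓⬜⬛⬛
❓❓⬛⬜⬜⬜⬜⬜⬜
❓❓⬛⬜⬜⬜⬜⬜⬜
❓❓⬛⬜🔴⬜⬜⬜⬜
❓❓⬛⬛⬛⬛⬛⬛⬛
❓❓⬛⬛⬛⬛⬛⬛⬛
❓❓❓❓❓❓❓❓❓
❓❓❓❓❓❓❓❓❓

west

❓❓❓❓❓❓❓❓❓
❓❓❓❓❓❓❓⬜⬛
❓❓⬛⬛⬜⬜⬜⬜⬜
❓❓⬛⬛⬜⬜⬜⬜⬜
❓❓⬛⬛🔴⬜⬜⬜⬜
❓❓⬛⬛⬛⬛⬛⬛⬛
❓❓⬛⬛⬛⬛⬛⬛⬛
❓❓❓❓❓❓❓❓❓
❓❓❓❓❓❓❓❓❓

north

❓❓❓❓❓❓❓❓❓
❓❓❓❓❓❓❓❓❓
❓❓⬛⬛⬛⬛⬛⬜⬛
❓❓⬛⬛⬜⬜⬜⬜⬜
❓❓⬛⬛🔴⬜⬜⬜⬜
❓❓⬛⬛⬜⬜⬜⬜⬜
❓❓⬛⬛⬛⬛⬛⬛⬛
❓❓⬛⬛⬛⬛⬛⬛⬛
❓❓❓❓❓❓❓❓❓

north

❓❓❓❓❓❓❓❓❓
❓❓❓❓❓❓❓❓❓
❓❓⬛⬛⬛⬛⬛❓❓
❓❓⬛⬛⬛⬛⬛⬜⬛
❓❓⬛⬛🔴⬜⬜⬜⬜
❓❓⬛⬛⬜⬜⬜⬜⬜
❓❓⬛⬛⬜⬜⬜⬜⬜
❓❓⬛⬛⬛⬛⬛⬛⬛
❓❓⬛⬛⬛⬛⬛⬛⬛

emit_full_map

❓❓❓❓❓❓❓⬛⬛⬜⬛⬛
❓❓❓❓❓❓❓⬛⬛⬜⬛⬛
❓❓❓❓❓❓❓⬛⬛⬜⬛⬛
❓❓❓❓❓❓❓⬛⬛⬜⬛⬛
⬛⬛⬛⬛⬛❓❓⬛⬛⬜⬛⬛
⬛⬛⬛⬛⬛⬜⬛⬛⬛⬜⬛⬛
⬛⬛🔴⬜⬜⬜⬜⬜⬛⬜⬛⬛
⬛⬛⬜⬜⬜⬜⬜⬜⬜⬜⬛⬛
⬛⬛⬜⬜⬜⬜⬜⬜⬛⬛⬛⬛
⬛⬛⬛⬛⬛⬛⬛⬛⬛⬛⬛⬛
⬛⬛⬛⬛⬛⬛⬛⬛⬛⬛❓❓

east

❓❓❓❓❓❓❓❓⬛
❓❓❓❓❓❓❓❓⬛
❓⬛⬛⬛⬛⬛⬜❓⬛
❓⬛⬛⬛⬛⬛⬜⬛⬛
❓⬛⬛⬜🔴⬜⬜⬜⬜
❓⬛⬛⬜⬜⬜⬜⬜⬜
❓⬛⬛⬜⬜⬜⬜⬜⬜
❓⬛⬛⬛⬛⬛⬛⬛⬛
❓⬛⬛⬛⬛⬛⬛⬛⬛

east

❓❓❓❓❓❓❓⬛⬛
❓❓❓❓❓❓❓⬛⬛
⬛⬛⬛⬛⬛⬜⬛⬛⬛
⬛⬛⬛⬛⬛⬜⬛⬛⬛
⬛⬛⬜⬜🔴⬜⬜⬜⬛
⬛⬛⬜⬜⬜⬜⬜⬜⬜
⬛⬛⬜⬜⬜⬜⬜⬜⬛
⬛⬛⬛⬛⬛⬛⬛⬛⬛
⬛⬛⬛⬛⬛⬛⬛⬛⬛

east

❓❓❓❓❓❓⬛⬛⬜
❓❓❓❓❓❓⬛⬛⬜
⬛⬛⬛⬛⬜⬛⬛⬛⬜
⬛⬛⬛⬛⬜⬛⬛⬛⬜
⬛⬜⬜⬜🔴⬜⬜⬛⬜
⬛⬜⬜⬜⬜⬜⬜⬜⬜
⬛⬜⬜⬜⬜⬜⬜⬛⬛
⬛⬛⬛⬛⬛⬛⬛⬛⬛
⬛⬛⬛⬛⬛⬛⬛⬛⬛

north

❓❓❓❓❓❓⬛⬛⬜
❓❓❓❓❓❓⬛⬛⬜
❓❓⬛⬛⬜⬛⬛⬛⬜
⬛⬛⬛⬛⬜⬛⬛⬛⬜
⬛⬛⬛⬛🔴⬛⬛⬛⬜
⬛⬜⬜⬜⬜⬜⬜⬛⬜
⬛⬜⬜⬜⬜⬜⬜⬜⬜
⬛⬜⬜⬜⬜⬜⬜⬛⬛
⬛⬛⬛⬛⬛⬛⬛⬛⬛

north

❓❓❓❓❓❓⬛⬛⬜
❓❓❓❓❓❓⬛⬛⬜
❓❓⬛⬛⬜⬛⬛⬛⬜
❓❓⬛⬛⬜⬛⬛⬛⬜
⬛⬛⬛⬛🔴⬛⬛⬛⬜
⬛⬛⬛⬛⬜⬛⬛⬛⬜
⬛⬜⬜⬜⬜⬜⬜⬛⬜
⬛⬜⬜⬜⬜⬜⬜⬜⬜
⬛⬜⬜⬜⬜⬜⬜⬛⬛

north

❓❓❓❓❓❓❓❓❓
❓❓❓❓❓❓⬛⬛⬜
❓❓⬛⬛⬜⬛⬛⬛⬜
❓❓⬛⬛⬜⬛⬛⬛⬜
❓❓⬛⬛🔴⬛⬛⬛⬜
⬛⬛⬛⬛⬜⬛⬛⬛⬜
⬛⬛⬛⬛⬜⬛⬛⬛⬜
⬛⬜⬜⬜⬜⬜⬜⬛⬜
⬛⬜⬜⬜⬜⬜⬜⬜⬜

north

❓❓❓❓❓❓❓❓❓
❓❓❓❓❓❓❓❓❓
❓❓⬛⬛⬜⬛⬛⬛⬜
❓❓⬛⬛⬜⬛⬛⬛⬜
❓❓⬛⬛🔴⬛⬛⬛⬜
❓❓⬛⬛⬜⬛⬛⬛⬜
⬛⬛⬛⬛⬜⬛⬛⬛⬜
⬛⬛⬛⬛⬜⬛⬛⬛⬜
⬛⬜⬜⬜⬜⬜⬜⬛⬜

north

❓❓❓❓❓❓❓❓❓
❓❓❓❓❓❓❓❓❓
❓❓⬛⬛⬜⬛⬛❓❓
❓❓⬛⬛⬜⬛⬛⬛⬜
❓❓⬛⬛🔴⬛⬛⬛⬜
❓❓⬛⬛⬜⬛⬛⬛⬜
❓❓⬛⬛⬜⬛⬛⬛⬜
⬛⬛⬛⬛⬜⬛⬛⬛⬜
⬛⬛⬛⬛⬜⬛⬛⬛⬜

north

❓❓❓❓❓❓❓❓❓
❓❓❓❓❓❓❓❓❓
❓❓⬛⬛⬜⬛⬛❓❓
❓❓⬛⬛⬜⬛⬛❓❓
❓❓⬛⬛🔴⬛⬛⬛⬜
❓❓⬛⬛⬜⬛⬛⬛⬜
❓❓⬛⬛⬜⬛⬛⬛⬜
❓❓⬛⬛⬜⬛⬛⬛⬜
⬛⬛⬛⬛⬜⬛⬛⬛⬜

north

❓❓❓❓❓❓❓❓❓
❓❓❓❓❓❓❓❓❓
❓❓⬛⬛⬜⬛⬛❓❓
❓❓⬛⬛⬜⬛⬛❓❓
❓❓⬛⬛🔴⬛⬛❓❓
❓❓⬛⬛⬜⬛⬛⬛⬜
❓❓⬛⬛⬜⬛⬛⬛⬜
❓❓⬛⬛⬜⬛⬛⬛⬜
❓❓⬛⬛⬜⬛⬛⬛⬜

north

❓❓❓❓❓❓❓❓❓
❓❓❓❓❓❓❓❓❓
❓❓⬛⬛⬜⬛⬛❓❓
❓❓⬛⬛⬜⬛⬛❓❓
❓❓⬛⬛🔴⬛⬛❓❓
❓❓⬛⬛⬜⬛⬛❓❓
❓❓⬛⬛⬜⬛⬛⬛⬜
❓❓⬛⬛⬜⬛⬛⬛⬜
❓❓⬛⬛⬜⬛⬛⬛⬜

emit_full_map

❓❓❓⬛⬛⬜⬛⬛❓❓❓❓
❓❓❓⬛⬛⬜⬛⬛❓❓❓❓
❓❓❓⬛⬛🔴⬛⬛❓❓❓❓
❓❓❓⬛⬛⬜⬛⬛❓❓❓❓
❓❓❓⬛⬛⬜⬛⬛⬛⬜⬛⬛
❓❓❓⬛⬛⬜⬛⬛⬛⬜⬛⬛
❓❓❓⬛⬛⬜⬛⬛⬛⬜⬛⬛
❓❓❓⬛⬛⬜⬛⬛⬛⬜⬛⬛
⬛⬛⬛⬛⬛⬜⬛⬛⬛⬜⬛⬛
⬛⬛⬛⬛⬛⬜⬛⬛⬛⬜⬛⬛
⬛⬛⬜⬜⬜⬜⬜⬜⬛⬜⬛⬛
⬛⬛⬜⬜⬜⬜⬜⬜⬜⬜⬛⬛
⬛⬛⬜⬜⬜⬜⬜⬜⬛⬛⬛⬛
⬛⬛⬛⬛⬛⬛⬛⬛⬛⬛⬛⬛
⬛⬛⬛⬛⬛⬛⬛⬛⬛⬛❓❓

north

❓❓❓❓❓❓❓❓❓
❓❓❓❓❓❓❓❓❓
❓❓⬛⬛⬜⬛⬛❓❓
❓❓⬛⬛⬜⬛⬛❓❓
❓❓⬛⬛🔴⬛⬛❓❓
❓❓⬛⬛⬜⬛⬛❓❓
❓❓⬛⬛⬜⬛⬛❓❓
❓❓⬛⬛⬜⬛⬛⬛⬜
❓❓⬛⬛⬜⬛⬛⬛⬜

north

❓❓❓❓❓❓❓❓❓
❓❓❓❓❓❓❓❓❓
❓❓⬜⬜⬜⬛⬛❓❓
❓❓⬛⬛⬜⬛⬛❓❓
❓❓⬛⬛🔴⬛⬛❓❓
❓❓⬛⬛⬜⬛⬛❓❓
❓❓⬛⬛⬜⬛⬛❓❓
❓❓⬛⬛⬜⬛⬛❓❓
❓❓⬛⬛⬜⬛⬛⬛⬜

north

❓❓❓❓❓❓❓❓❓
❓❓❓❓❓❓❓❓❓
❓❓⬛⬛⬛⬛⬛❓❓
❓❓⬜⬜⬜⬛⬛❓❓
❓❓⬛⬛🔴⬛⬛❓❓
❓❓⬛⬛⬜⬛⬛❓❓
❓❓⬛⬛⬜⬛⬛❓❓
❓❓⬛⬛⬜⬛⬛❓❓
❓❓⬛⬛⬜⬛⬛❓❓

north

❓❓❓❓❓❓❓❓❓
❓❓❓❓❓❓❓❓❓
❓❓⬛⬛⬛⬛⬛❓❓
❓❓⬛⬛⬛⬛⬛❓❓
❓❓⬜⬜🔴⬛⬛❓❓
❓❓⬛⬛⬜⬛⬛❓❓
❓❓⬛⬛⬜⬛⬛❓❓
❓❓⬛⬛⬜⬛⬛❓❓
❓❓⬛⬛⬜⬛⬛❓❓

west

❓❓❓❓❓❓❓❓❓
❓❓❓❓❓❓❓❓❓
❓❓⬛⬛⬛⬛⬛⬛❓
❓❓⬛⬛⬛⬛⬛⬛❓
❓❓⬜⬜🔴⬜⬛⬛❓
❓❓⬛⬛⬛⬜⬛⬛❓
❓❓⬛⬛⬛⬜⬛⬛❓
❓❓❓⬛⬛⬜⬛⬛❓
❓❓❓⬛⬛⬜⬛⬛❓

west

❓❓❓❓❓❓❓❓❓
❓❓❓❓❓❓❓❓❓
❓❓⬛⬛⬛⬛⬛⬛⬛
❓❓⬛⬛⬛⬛⬛⬛⬛
❓❓⬜⬜🔴⬜⬜⬛⬛
❓❓⬛⬛⬛⬛⬜⬛⬛
❓❓⬛⬛⬛⬛⬜⬛⬛
❓❓❓❓⬛⬛⬜⬛⬛
❓❓❓❓⬛⬛⬜⬛⬛

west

❓❓❓❓❓❓❓❓❓
❓❓❓❓❓❓❓❓❓
❓❓⬛⬛⬛⬛⬛⬛⬛
❓❓⬛⬛⬛⬛⬛⬛⬛
❓❓⬜⬜🔴⬜⬜⬜⬛
❓❓⬛⬛⬛⬛⬛⬜⬛
❓❓⬛⬛⬛⬛⬛⬜⬛
❓❓❓❓❓⬛⬛⬜⬛
❓❓❓❓❓⬛⬛⬜⬛

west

❓❓❓❓❓❓❓❓❓
❓❓❓❓❓❓❓❓❓
❓❓⬛⬛⬛⬛⬛⬛⬛
❓❓⬛⬛⬛⬛⬛⬛⬛
❓❓⬜⬜🔴⬜⬜⬜⬜
❓❓⬛⬛⬛⬛⬛⬛⬜
❓❓⬛⬛⬛⬛⬛⬛⬜
❓❓❓❓❓❓⬛⬛⬜
❓❓❓❓❓❓⬛⬛⬜

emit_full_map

⬛⬛⬛⬛⬛⬛⬛⬛⬛❓❓❓❓
⬛⬛⬛⬛⬛⬛⬛⬛⬛❓❓❓❓
⬜⬜🔴⬜⬜⬜⬜⬛⬛❓❓❓❓
⬛⬛⬛⬛⬛⬛⬜⬛⬛❓❓❓❓
⬛⬛⬛⬛⬛⬛⬜⬛⬛❓❓❓❓
❓❓❓❓⬛⬛⬜⬛⬛❓❓❓❓
❓❓❓❓⬛⬛⬜⬛⬛❓❓❓❓
❓❓❓❓⬛⬛⬜⬛⬛❓❓❓❓
❓❓❓❓⬛⬛⬜⬛⬛⬛⬜⬛⬛
❓❓❓❓⬛⬛⬜⬛⬛⬛⬜⬛⬛
❓❓❓❓⬛⬛⬜⬛⬛⬛⬜⬛⬛
❓❓❓❓⬛⬛⬜⬛⬛⬛⬜⬛⬛
❓⬛⬛⬛⬛⬛⬜⬛⬛⬛⬜⬛⬛
❓⬛⬛⬛⬛⬛⬜⬛⬛⬛⬜⬛⬛
❓⬛⬛⬜⬜⬜⬜⬜⬜⬛⬜⬛⬛
❓⬛⬛⬜⬜⬜⬜⬜⬜⬜⬜⬛⬛
❓⬛⬛⬜⬜⬜⬜⬜⬜⬛⬛⬛⬛
❓⬛⬛⬛⬛⬛⬛⬛⬛⬛⬛⬛⬛
❓⬛⬛⬛⬛⬛⬛⬛⬛⬛⬛❓❓


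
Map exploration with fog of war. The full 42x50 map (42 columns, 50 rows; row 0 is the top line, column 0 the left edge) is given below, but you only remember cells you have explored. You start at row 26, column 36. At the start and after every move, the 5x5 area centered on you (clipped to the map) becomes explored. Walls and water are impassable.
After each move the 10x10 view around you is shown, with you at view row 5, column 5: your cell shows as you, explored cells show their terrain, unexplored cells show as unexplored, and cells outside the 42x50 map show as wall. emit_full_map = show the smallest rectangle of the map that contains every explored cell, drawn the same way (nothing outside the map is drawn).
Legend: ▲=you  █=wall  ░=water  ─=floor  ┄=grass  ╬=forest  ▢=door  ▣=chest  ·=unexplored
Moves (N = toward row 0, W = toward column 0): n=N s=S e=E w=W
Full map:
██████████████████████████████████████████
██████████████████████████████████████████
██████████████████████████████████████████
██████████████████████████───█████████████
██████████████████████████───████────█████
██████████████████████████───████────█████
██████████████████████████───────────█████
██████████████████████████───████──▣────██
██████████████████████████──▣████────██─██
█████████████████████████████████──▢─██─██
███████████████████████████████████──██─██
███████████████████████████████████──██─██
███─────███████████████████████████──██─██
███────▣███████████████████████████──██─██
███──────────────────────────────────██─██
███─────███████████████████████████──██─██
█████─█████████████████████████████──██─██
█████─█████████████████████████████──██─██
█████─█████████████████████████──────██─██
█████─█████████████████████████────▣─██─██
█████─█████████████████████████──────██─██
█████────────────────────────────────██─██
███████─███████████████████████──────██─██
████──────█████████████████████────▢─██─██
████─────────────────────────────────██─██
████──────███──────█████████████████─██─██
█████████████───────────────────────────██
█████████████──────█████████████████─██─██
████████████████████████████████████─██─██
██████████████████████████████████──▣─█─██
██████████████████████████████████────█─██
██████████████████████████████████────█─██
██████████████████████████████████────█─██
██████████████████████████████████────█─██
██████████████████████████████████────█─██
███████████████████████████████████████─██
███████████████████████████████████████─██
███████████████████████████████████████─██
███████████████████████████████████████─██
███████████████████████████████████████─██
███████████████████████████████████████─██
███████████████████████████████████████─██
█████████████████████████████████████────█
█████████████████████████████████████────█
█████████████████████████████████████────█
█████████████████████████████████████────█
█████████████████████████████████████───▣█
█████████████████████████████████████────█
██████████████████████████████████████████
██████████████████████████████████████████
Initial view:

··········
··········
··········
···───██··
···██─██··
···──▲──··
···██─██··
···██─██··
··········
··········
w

··········
··········
··········
···────██·
···███─██·
···──▲───·
···███─██·
···███─██·
··········
··········

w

··········
··········
··········
···─────██
···████─██
···──▲────
···████─██
···████─██
··········
··········

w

··········
··········
··········
···──────█
···█████─█
···──▲────
···█████─█
···█████─█
··········
··········

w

··········
··········
··········
···───────
···██████─
···──▲────
···██████─
···██████─
··········
··········

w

··········
··········
··········
···───────
···███████
···──▲────
···███████
···███████
··········
··········

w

··········
··········
··········
···───────
···███████
···──▲────
···███████
···███████
··········
··········


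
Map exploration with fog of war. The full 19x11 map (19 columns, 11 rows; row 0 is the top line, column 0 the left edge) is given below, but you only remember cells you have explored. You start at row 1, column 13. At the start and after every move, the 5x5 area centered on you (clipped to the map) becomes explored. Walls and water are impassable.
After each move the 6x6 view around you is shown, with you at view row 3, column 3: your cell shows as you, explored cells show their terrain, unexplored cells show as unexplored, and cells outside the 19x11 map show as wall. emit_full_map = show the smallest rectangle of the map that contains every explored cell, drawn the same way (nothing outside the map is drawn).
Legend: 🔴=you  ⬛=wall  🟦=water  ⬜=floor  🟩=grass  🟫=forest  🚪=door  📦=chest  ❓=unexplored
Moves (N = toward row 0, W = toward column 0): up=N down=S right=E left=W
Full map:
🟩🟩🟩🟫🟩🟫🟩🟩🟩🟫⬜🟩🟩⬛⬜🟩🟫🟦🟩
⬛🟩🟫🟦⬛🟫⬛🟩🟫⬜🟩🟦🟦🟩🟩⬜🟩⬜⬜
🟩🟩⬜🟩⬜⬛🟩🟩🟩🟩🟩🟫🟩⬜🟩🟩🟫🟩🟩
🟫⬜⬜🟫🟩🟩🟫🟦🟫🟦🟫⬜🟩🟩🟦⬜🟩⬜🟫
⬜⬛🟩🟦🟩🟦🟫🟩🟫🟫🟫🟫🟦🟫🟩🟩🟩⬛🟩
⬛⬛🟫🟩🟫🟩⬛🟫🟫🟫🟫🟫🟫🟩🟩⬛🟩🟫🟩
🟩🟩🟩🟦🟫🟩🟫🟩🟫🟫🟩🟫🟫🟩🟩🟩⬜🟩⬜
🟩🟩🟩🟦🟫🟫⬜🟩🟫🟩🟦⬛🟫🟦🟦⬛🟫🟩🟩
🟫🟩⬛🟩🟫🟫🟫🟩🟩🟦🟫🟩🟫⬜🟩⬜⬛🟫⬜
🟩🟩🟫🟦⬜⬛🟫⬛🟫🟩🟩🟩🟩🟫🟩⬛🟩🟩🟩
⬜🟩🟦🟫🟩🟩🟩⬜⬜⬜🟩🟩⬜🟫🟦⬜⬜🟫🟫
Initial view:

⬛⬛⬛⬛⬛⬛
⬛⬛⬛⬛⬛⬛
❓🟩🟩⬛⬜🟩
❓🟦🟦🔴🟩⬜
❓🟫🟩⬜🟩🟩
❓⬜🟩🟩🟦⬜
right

⬛⬛⬛⬛⬛⬛
⬛⬛⬛⬛⬛⬛
🟩🟩⬛⬜🟩🟫
🟦🟦🟩🔴⬜🟩
🟫🟩⬜🟩🟩🟫
⬜🟩🟩🟦⬜🟩

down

⬛⬛⬛⬛⬛⬛
🟩🟩⬛⬜🟩🟫
🟦🟦🟩🟩⬜🟩
🟫🟩⬜🔴🟩🟫
⬜🟩🟩🟦⬜🟩
❓🟦🟫🟩🟩🟩

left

⬛⬛⬛⬛⬛⬛
❓🟩🟩⬛⬜🟩
❓🟦🟦🟩🟩⬜
❓🟫🟩🔴🟩🟩
❓⬜🟩🟩🟦⬜
❓🟫🟦🟫🟩🟩

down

❓🟩🟩⬛⬜🟩
❓🟦🟦🟩🟩⬜
❓🟫🟩⬜🟩🟩
❓⬜🟩🔴🟦⬜
❓🟫🟦🟫🟩🟩
❓🟫🟫🟩🟩⬛

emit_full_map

🟩🟩⬛⬜🟩🟫
🟦🟦🟩🟩⬜🟩
🟫🟩⬜🟩🟩🟫
⬜🟩🔴🟦⬜🟩
🟫🟦🟫🟩🟩🟩
🟫🟫🟩🟩⬛❓

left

❓❓🟩🟩⬛⬜
❓🟩🟦🟦🟩🟩
❓🟩🟫🟩⬜🟩
❓🟫⬜🔴🟩🟦
❓🟫🟫🟦🟫🟩
❓🟫🟫🟫🟩🟩

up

⬛⬛⬛⬛⬛⬛
❓⬜🟩🟩⬛⬜
❓🟩🟦🟦🟩🟩
❓🟩🟫🔴⬜🟩
❓🟫⬜🟩🟩🟦
❓🟫🟫🟦🟫🟩

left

⬛⬛⬛⬛⬛⬛
❓🟫⬜🟩🟩⬛
❓⬜🟩🟦🟦🟩
❓🟩🟩🔴🟩⬜
❓🟦🟫⬜🟩🟩
❓🟫🟫🟫🟦🟫

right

⬛⬛⬛⬛⬛⬛
🟫⬜🟩🟩⬛⬜
⬜🟩🟦🟦🟩🟩
🟩🟩🟫🔴⬜🟩
🟦🟫⬜🟩🟩🟦
🟫🟫🟫🟦🟫🟩

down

🟫⬜🟩🟩⬛⬜
⬜🟩🟦🟦🟩🟩
🟩🟩🟫🟩⬜🟩
🟦🟫⬜🔴🟩🟦
🟫🟫🟫🟦🟫🟩
❓🟫🟫🟫🟩🟩

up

⬛⬛⬛⬛⬛⬛
🟫⬜🟩🟩⬛⬜
⬜🟩🟦🟦🟩🟩
🟩🟩🟫🔴⬜🟩
🟦🟫⬜🟩🟩🟦
🟫🟫🟫🟦🟫🟩

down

🟫⬜🟩🟩⬛⬜
⬜🟩🟦🟦🟩🟩
🟩🟩🟫🟩⬜🟩
🟦🟫⬜🔴🟩🟦
🟫🟫🟫🟦🟫🟩
❓🟫🟫🟫🟩🟩


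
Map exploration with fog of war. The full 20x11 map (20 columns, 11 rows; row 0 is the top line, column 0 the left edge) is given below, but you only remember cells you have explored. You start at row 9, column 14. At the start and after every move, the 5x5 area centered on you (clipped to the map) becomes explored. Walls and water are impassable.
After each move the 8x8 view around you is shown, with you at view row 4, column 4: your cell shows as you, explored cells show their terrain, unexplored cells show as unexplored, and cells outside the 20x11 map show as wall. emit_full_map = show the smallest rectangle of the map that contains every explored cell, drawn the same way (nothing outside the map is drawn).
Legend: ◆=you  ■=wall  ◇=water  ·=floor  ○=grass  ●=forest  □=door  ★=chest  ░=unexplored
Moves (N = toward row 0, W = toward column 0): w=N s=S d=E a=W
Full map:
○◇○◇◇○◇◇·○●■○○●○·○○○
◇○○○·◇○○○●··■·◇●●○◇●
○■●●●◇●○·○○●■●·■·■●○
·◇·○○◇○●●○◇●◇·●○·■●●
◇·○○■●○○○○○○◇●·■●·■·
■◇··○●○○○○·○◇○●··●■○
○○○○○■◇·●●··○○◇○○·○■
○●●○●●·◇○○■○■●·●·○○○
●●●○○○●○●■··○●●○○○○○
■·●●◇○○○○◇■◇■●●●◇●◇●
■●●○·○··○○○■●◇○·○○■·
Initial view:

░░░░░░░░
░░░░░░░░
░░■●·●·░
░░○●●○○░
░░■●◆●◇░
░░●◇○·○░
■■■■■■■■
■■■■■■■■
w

░░░░░░░░
░░░░░░░░
░░○○◇○○░
░░■●·●·░
░░○●◆○○░
░░■●●●◇░
░░●◇○·○░
■■■■■■■■

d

░░░░░░░░
░░░░░░░░
░○○◇○○·░
░■●·●·○░
░○●●◆○○░
░■●●●◇●░
░●◇○·○○░
■■■■■■■■

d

░░░░░░░░
░░░░░░░░
○○◇○○·○░
■●·●·○○░
○●●○◆○○░
■●●●◇●◇░
●◇○·○○■░
■■■■■■■■

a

░░░░░░░░
░░░░░░░░
░○○◇○○·○
░■●·●·○○
░○●●◆○○○
░■●●●◇●◇
░●◇○·○○■
■■■■■■■■

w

░░░░░░░░
░░░░░░░░
░░○●··●░
░○○◇○○·○
░■●·◆·○○
░○●●○○○○
░■●●●◇●◇
░●◇○·○○■

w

░░░░░░░░
░░░░░░░░
░░●·■●·░
░░○●··●░
░○○◇◆○·○
░■●·●·○○
░○●●○○○○
░■●●●◇●◇

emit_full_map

░●·■●·░
░○●··●░
○○◇◆○·○
■●·●·○○
○●●○○○○
■●●●◇●◇
●◇○·○○■

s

░░░░░░░░
░░●·■●·░
░░○●··●░
░○○◇○○·○
░■●·◆·○○
░○●●○○○○
░■●●●◇●◇
░●◇○·○○■

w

░░░░░░░░
░░░░░░░░
░░●·■●·░
░░○●··●░
░○○◇◆○·○
░■●·●·○○
░○●●○○○○
░■●●●◇●◇

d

░░░░░░░░
░░░░░░░░
░●·■●·■░
░○●··●■░
○○◇○◆·○░
■●·●·○○░
○●●○○○○░
■●●●◇●◇░

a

░░░░░░░░
░░░░░░░░
░░●·■●·■
░░○●··●■
░○○◇◆○·○
░■●·●·○○
░○●●○○○○
░■●●●◇●◇

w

░░░░░░░░
░░░░░░░░
░░·●○·■░
░░●·■●·■
░░○●◆·●■
░○○◇○○·○
░■●·●·○○
░○●●○○○○

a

░░░░░░░░
░░░░░░░░
░░◇·●○·■
░░◇●·■●·
░░◇○◆··●
░░○○◇○○·
░░■●·●·○
░░○●●○○○

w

░░░░░░░░
░░░░░░░░
░░■●·■·░
░░◇·●○·■
░░◇●◆■●·
░░◇○●··●
░░○○◇○○·
░░■●·●·○

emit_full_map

■●·■·░░
◇·●○·■░
◇●◆■●·■
◇○●··●■
○○◇○○·○
■●·●·○○
○●●○○○○
■●●●◇●◇
●◇○·○○■

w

■■■■■■■■
░░░░░░░░
░░■·◇●●░
░░■●·■·░
░░◇·◆○·■
░░◇●·■●·
░░◇○●··●
░░○○◇○○·

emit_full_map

■·◇●●░░
■●·■·░░
◇·◆○·■░
◇●·■●·■
◇○●··●■
○○◇○○·○
■●·●·○○
○●●○○○○
■●●●◇●◇
●◇○·○○■


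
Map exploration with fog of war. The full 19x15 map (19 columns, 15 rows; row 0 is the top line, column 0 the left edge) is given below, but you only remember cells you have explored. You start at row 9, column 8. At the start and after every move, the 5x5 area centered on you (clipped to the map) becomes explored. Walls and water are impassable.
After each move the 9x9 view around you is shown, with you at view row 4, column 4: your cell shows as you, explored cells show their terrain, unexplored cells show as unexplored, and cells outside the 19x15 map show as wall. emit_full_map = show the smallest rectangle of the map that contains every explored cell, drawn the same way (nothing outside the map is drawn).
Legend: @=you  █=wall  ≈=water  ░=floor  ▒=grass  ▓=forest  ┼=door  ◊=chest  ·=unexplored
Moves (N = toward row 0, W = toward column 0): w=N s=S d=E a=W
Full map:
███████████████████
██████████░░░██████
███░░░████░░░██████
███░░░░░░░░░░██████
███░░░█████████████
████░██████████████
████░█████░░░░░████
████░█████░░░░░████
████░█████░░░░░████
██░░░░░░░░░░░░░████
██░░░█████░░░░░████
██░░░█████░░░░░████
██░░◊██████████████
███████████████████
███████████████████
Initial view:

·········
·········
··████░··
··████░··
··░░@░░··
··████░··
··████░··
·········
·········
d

·········
·········
·████░░··
·████░░··
·░░░@░░··
·████░░··
·████░░··
·········
·········

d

·········
·········
████░░░··
████░░░··
░░░░@░░··
████░░░··
████░░░··
·········
·········

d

·········
·········
███░░░░··
███░░░░··
░░░░@░░··
███░░░░··
███░░░░··
·········
·········

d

·········
·········
██░░░░░··
██░░░░░··
░░░░@░░··
██░░░░░··
██░░░░░··
·········
·········

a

·········
·········
███░░░░░·
███░░░░░·
░░░░@░░░·
███░░░░░·
███░░░░░·
·········
·········

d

·········
·········
██░░░░░··
██░░░░░··
░░░░@░░··
██░░░░░··
██░░░░░··
·········
·········

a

·········
·········
███░░░░░·
███░░░░░·
░░░░@░░░·
███░░░░░·
███░░░░░·
·········
·········


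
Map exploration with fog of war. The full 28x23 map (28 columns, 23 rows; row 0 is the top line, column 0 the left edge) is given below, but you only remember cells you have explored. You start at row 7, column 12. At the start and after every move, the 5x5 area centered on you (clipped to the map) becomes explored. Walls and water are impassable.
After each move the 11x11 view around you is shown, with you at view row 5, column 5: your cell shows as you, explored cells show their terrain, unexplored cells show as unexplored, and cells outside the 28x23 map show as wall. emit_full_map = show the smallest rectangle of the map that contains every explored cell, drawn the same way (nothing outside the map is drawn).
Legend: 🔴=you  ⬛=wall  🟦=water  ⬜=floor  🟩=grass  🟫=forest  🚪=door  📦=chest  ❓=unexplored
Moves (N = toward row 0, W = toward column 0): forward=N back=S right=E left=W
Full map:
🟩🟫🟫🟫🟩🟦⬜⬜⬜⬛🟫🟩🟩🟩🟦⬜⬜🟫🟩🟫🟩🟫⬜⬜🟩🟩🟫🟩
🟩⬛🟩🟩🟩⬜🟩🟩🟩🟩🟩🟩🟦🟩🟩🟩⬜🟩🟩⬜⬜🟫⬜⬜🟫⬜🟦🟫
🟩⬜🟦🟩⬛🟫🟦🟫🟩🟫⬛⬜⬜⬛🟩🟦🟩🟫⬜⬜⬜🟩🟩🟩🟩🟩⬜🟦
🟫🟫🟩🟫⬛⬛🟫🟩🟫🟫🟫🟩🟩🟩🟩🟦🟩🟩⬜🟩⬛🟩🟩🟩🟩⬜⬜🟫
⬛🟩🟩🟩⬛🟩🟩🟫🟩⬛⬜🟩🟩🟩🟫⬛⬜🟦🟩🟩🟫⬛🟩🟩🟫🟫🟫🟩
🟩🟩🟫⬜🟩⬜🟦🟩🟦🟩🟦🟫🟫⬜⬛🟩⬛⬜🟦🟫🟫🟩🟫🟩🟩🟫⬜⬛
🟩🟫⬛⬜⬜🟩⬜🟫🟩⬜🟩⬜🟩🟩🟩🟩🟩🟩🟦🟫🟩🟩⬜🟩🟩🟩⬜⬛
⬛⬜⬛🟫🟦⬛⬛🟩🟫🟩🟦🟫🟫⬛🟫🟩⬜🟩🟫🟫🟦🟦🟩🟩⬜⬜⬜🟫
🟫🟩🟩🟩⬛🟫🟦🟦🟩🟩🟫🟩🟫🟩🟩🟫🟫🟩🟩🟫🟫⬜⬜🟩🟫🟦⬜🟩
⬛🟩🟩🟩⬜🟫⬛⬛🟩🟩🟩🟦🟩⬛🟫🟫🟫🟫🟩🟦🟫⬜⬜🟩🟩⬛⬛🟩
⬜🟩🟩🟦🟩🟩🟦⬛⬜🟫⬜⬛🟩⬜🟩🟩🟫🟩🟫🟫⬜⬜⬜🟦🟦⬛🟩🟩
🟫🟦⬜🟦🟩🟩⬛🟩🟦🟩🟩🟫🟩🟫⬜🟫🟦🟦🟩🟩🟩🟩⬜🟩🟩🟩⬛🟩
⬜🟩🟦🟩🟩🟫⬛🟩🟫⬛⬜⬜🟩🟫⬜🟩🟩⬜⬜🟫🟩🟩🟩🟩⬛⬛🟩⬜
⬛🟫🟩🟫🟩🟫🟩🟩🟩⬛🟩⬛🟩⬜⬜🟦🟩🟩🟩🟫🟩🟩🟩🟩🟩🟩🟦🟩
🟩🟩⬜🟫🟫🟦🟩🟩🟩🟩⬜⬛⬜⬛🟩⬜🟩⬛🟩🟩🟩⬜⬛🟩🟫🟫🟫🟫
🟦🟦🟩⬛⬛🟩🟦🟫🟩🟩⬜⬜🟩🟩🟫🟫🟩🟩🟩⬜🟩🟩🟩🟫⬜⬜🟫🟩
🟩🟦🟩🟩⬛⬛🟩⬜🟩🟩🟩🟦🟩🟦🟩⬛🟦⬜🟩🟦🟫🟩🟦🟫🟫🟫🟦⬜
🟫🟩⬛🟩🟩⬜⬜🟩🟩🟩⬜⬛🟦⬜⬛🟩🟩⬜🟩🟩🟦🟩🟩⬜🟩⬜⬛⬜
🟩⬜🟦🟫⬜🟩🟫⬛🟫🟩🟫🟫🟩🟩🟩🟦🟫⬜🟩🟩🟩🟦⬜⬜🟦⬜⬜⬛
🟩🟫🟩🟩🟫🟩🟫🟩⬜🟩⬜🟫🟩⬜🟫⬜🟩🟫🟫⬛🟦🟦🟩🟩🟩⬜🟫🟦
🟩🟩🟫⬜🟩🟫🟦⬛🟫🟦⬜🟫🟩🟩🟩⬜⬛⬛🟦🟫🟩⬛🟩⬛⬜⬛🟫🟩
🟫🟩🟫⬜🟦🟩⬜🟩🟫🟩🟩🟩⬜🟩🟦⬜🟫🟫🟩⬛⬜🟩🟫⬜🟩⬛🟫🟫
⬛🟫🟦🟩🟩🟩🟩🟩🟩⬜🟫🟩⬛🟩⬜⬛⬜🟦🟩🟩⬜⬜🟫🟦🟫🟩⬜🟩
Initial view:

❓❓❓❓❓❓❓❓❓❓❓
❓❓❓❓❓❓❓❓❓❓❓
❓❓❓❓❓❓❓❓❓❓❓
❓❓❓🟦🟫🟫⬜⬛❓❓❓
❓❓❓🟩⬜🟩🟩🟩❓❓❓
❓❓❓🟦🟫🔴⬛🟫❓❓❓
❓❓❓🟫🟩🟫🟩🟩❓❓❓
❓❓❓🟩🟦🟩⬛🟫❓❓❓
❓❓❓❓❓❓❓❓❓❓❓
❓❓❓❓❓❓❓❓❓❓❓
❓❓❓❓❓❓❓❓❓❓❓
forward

❓❓❓❓❓❓❓❓❓❓❓
❓❓❓❓❓❓❓❓❓❓❓
❓❓❓❓❓❓❓❓❓❓❓
❓❓❓⬜🟩🟩🟩🟫❓❓❓
❓❓❓🟦🟫🟫⬜⬛❓❓❓
❓❓❓🟩⬜🔴🟩🟩❓❓❓
❓❓❓🟦🟫🟫⬛🟫❓❓❓
❓❓❓🟫🟩🟫🟩🟩❓❓❓
❓❓❓🟩🟦🟩⬛🟫❓❓❓
❓❓❓❓❓❓❓❓❓❓❓
❓❓❓❓❓❓❓❓❓❓❓

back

❓❓❓❓❓❓❓❓❓❓❓
❓❓❓❓❓❓❓❓❓❓❓
❓❓❓⬜🟩🟩🟩🟫❓❓❓
❓❓❓🟦🟫🟫⬜⬛❓❓❓
❓❓❓🟩⬜🟩🟩🟩❓❓❓
❓❓❓🟦🟫🔴⬛🟫❓❓❓
❓❓❓🟫🟩🟫🟩🟩❓❓❓
❓❓❓🟩🟦🟩⬛🟫❓❓❓
❓❓❓❓❓❓❓❓❓❓❓
❓❓❓❓❓❓❓❓❓❓❓
❓❓❓❓❓❓❓❓❓❓❓

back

❓❓❓❓❓❓❓❓❓❓❓
❓❓❓⬜🟩🟩🟩🟫❓❓❓
❓❓❓🟦🟫🟫⬜⬛❓❓❓
❓❓❓🟩⬜🟩🟩🟩❓❓❓
❓❓❓🟦🟫🟫⬛🟫❓❓❓
❓❓❓🟫🟩🔴🟩🟩❓❓❓
❓❓❓🟩🟦🟩⬛🟫❓❓❓
❓❓❓⬜⬛🟩⬜🟩❓❓❓
❓❓❓❓❓❓❓❓❓❓❓
❓❓❓❓❓❓❓❓❓❓❓
❓❓❓❓❓❓❓❓❓❓❓

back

❓❓❓⬜🟩🟩🟩🟫❓❓❓
❓❓❓🟦🟫🟫⬜⬛❓❓❓
❓❓❓🟩⬜🟩🟩🟩❓❓❓
❓❓❓🟦🟫🟫⬛🟫❓❓❓
❓❓❓🟫🟩🟫🟩🟩❓❓❓
❓❓❓🟩🟦🔴⬛🟫❓❓❓
❓❓❓⬜⬛🟩⬜🟩❓❓❓
❓❓❓🟩🟫🟩🟫⬜❓❓❓
❓❓❓❓❓❓❓❓❓❓❓
❓❓❓❓❓❓❓❓❓❓❓
❓❓❓❓❓❓❓❓❓❓❓

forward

❓❓❓❓❓❓❓❓❓❓❓
❓❓❓⬜🟩🟩🟩🟫❓❓❓
❓❓❓🟦🟫🟫⬜⬛❓❓❓
❓❓❓🟩⬜🟩🟩🟩❓❓❓
❓❓❓🟦🟫🟫⬛🟫❓❓❓
❓❓❓🟫🟩🔴🟩🟩❓❓❓
❓❓❓🟩🟦🟩⬛🟫❓❓❓
❓❓❓⬜⬛🟩⬜🟩❓❓❓
❓❓❓🟩🟫🟩🟫⬜❓❓❓
❓❓❓❓❓❓❓❓❓❓❓
❓❓❓❓❓❓❓❓❓❓❓

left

❓❓❓❓❓❓❓❓❓❓❓
❓❓❓❓⬜🟩🟩🟩🟫❓❓
❓❓❓❓🟦🟫🟫⬜⬛❓❓
❓❓❓⬜🟩⬜🟩🟩🟩❓❓
❓❓❓🟩🟦🟫🟫⬛🟫❓❓
❓❓❓🟩🟫🔴🟫🟩🟩❓❓
❓❓❓🟩🟩🟦🟩⬛🟫❓❓
❓❓❓🟫⬜⬛🟩⬜🟩❓❓
❓❓❓❓🟩🟫🟩🟫⬜❓❓
❓❓❓❓❓❓❓❓❓❓❓
❓❓❓❓❓❓❓❓❓❓❓

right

❓❓❓❓❓❓❓❓❓❓❓
❓❓❓⬜🟩🟩🟩🟫❓❓❓
❓❓❓🟦🟫🟫⬜⬛❓❓❓
❓❓⬜🟩⬜🟩🟩🟩❓❓❓
❓❓🟩🟦🟫🟫⬛🟫❓❓❓
❓❓🟩🟫🟩🔴🟩🟩❓❓❓
❓❓🟩🟩🟦🟩⬛🟫❓❓❓
❓❓🟫⬜⬛🟩⬜🟩❓❓❓
❓❓❓🟩🟫🟩🟫⬜❓❓❓
❓❓❓❓❓❓❓❓❓❓❓
❓❓❓❓❓❓❓❓❓❓❓

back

❓❓❓⬜🟩🟩🟩🟫❓❓❓
❓❓❓🟦🟫🟫⬜⬛❓❓❓
❓❓⬜🟩⬜🟩🟩🟩❓❓❓
❓❓🟩🟦🟫🟫⬛🟫❓❓❓
❓❓🟩🟫🟩🟫🟩🟩❓❓❓
❓❓🟩🟩🟦🔴⬛🟫❓❓❓
❓❓🟫⬜⬛🟩⬜🟩❓❓❓
❓❓❓🟩🟫🟩🟫⬜❓❓❓
❓❓❓❓❓❓❓❓❓❓❓
❓❓❓❓❓❓❓❓❓❓❓
❓❓❓❓❓❓❓❓❓❓❓

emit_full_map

❓⬜🟩🟩🟩🟫
❓🟦🟫🟫⬜⬛
⬜🟩⬜🟩🟩🟩
🟩🟦🟫🟫⬛🟫
🟩🟫🟩🟫🟩🟩
🟩🟩🟦🔴⬛🟫
🟫⬜⬛🟩⬜🟩
❓🟩🟫🟩🟫⬜

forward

❓❓❓❓❓❓❓❓❓❓❓
❓❓❓⬜🟩🟩🟩🟫❓❓❓
❓❓❓🟦🟫🟫⬜⬛❓❓❓
❓❓⬜🟩⬜🟩🟩🟩❓❓❓
❓❓🟩🟦🟫🟫⬛🟫❓❓❓
❓❓🟩🟫🟩🔴🟩🟩❓❓❓
❓❓🟩🟩🟦🟩⬛🟫❓❓❓
❓❓🟫⬜⬛🟩⬜🟩❓❓❓
❓❓❓🟩🟫🟩🟫⬜❓❓❓
❓❓❓❓❓❓❓❓❓❓❓
❓❓❓❓❓❓❓❓❓❓❓

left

❓❓❓❓❓❓❓❓❓❓❓
❓❓❓❓⬜🟩🟩🟩🟫❓❓
❓❓❓❓🟦🟫🟫⬜⬛❓❓
❓❓❓⬜🟩⬜🟩🟩🟩❓❓
❓❓❓🟩🟦🟫🟫⬛🟫❓❓
❓❓❓🟩🟫🔴🟫🟩🟩❓❓
❓❓❓🟩🟩🟦🟩⬛🟫❓❓
❓❓❓🟫⬜⬛🟩⬜🟩❓❓
❓❓❓❓🟩🟫🟩🟫⬜❓❓
❓❓❓❓❓❓❓❓❓❓❓
❓❓❓❓❓❓❓❓❓❓❓
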